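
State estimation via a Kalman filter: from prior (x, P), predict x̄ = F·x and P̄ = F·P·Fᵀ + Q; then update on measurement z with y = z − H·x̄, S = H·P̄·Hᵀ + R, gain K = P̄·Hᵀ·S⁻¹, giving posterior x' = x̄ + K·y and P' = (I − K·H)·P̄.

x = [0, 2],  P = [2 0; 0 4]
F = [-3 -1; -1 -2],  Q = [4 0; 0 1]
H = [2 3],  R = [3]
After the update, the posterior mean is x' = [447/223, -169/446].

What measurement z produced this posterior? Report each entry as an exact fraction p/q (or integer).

x̄ = F·x = [-2, -4]
P̄ = F·P·Fᵀ + Q = [26 14; 14 19]
S = H·P̄·Hᵀ + R = [446]
K = P̄·Hᵀ·S⁻¹ = [47/223; 85/446]
x' − x̄ = [893/223, 1615/446] = K·y
y = (KᵀK)⁻¹·Kᵀ·(x' − x̄) = [19]
z = y + H·x̄ = [19] + [-16] = [3]

z = [3]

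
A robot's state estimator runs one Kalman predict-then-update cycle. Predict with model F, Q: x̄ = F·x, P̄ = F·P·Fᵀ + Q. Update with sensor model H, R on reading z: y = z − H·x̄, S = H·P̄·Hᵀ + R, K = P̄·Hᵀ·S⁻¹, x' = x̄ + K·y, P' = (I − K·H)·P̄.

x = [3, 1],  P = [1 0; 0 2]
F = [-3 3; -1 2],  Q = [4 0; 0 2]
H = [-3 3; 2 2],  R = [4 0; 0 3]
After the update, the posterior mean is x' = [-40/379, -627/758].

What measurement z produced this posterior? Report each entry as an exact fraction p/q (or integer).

z = [-3, -2]

x̄ = F·x = [-6, -1]
P̄ = F·P·Fᵀ + Q = [31 15; 15 11]
S = H·P̄·Hᵀ + R = [112 -120; -120 291]
K = P̄·Hᵀ·S⁻¹ = [-61/379 284/1137; 229/1516 274/1137]
x' − x̄ = [2234/379, 131/758] = K·y
y = (KᵀK)⁻¹·Kᵀ·(x' − x̄) = [-18, 12]
z = y + H·x̄ = [-18, 12] + [15, -14] = [-3, -2]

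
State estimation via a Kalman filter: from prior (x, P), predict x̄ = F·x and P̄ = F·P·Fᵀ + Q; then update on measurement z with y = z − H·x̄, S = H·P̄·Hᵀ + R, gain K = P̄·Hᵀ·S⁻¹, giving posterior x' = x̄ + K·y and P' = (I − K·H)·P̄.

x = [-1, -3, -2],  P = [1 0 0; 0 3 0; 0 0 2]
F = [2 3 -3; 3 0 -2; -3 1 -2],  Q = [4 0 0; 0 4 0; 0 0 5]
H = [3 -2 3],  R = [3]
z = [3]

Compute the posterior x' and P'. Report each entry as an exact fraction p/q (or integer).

x' = [-977/285, 103/95, 4396/855]
P' = [1899/95 1542/95 -2557/285; 1542/95 1986/95 -217/95; -2557/285 -217/95 6491/855]

x̄ = F·x = [-5, 1, 4]
P̄ = F·P·Fᵀ + Q = [53 18 15; 18 21 -1; 15 -1 25]
y = z − H·x̄ = [8]
S = H·P̄·Hᵀ + R = [855]
K = P̄·Hᵀ·S⁻¹ = [56/285; 1/95; 122/855]
x' = x̄ + K·y = [-977/285, 103/95, 4396/855]
P' = (I − K·H)·P̄ = [1899/95 1542/95 -2557/285; 1542/95 1986/95 -217/95; -2557/285 -217/95 6491/855]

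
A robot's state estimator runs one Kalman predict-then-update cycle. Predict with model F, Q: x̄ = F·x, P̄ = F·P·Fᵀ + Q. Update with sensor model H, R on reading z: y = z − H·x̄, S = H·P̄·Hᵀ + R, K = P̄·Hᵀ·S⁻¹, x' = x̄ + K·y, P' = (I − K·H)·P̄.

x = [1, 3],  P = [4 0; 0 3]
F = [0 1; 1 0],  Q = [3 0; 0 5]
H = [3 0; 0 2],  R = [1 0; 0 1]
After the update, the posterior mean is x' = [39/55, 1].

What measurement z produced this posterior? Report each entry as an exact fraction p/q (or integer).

x̄ = F·x = [3, 1]
P̄ = F·P·Fᵀ + Q = [6 0; 0 9]
S = H·P̄·Hᵀ + R = [55 0; 0 37]
K = P̄·Hᵀ·S⁻¹ = [18/55 0; 0 18/37]
x' − x̄ = [-126/55, 0] = K·y
y = (KᵀK)⁻¹·Kᵀ·(x' − x̄) = [-7, 0]
z = y + H·x̄ = [-7, 0] + [9, 2] = [2, 2]

z = [2, 2]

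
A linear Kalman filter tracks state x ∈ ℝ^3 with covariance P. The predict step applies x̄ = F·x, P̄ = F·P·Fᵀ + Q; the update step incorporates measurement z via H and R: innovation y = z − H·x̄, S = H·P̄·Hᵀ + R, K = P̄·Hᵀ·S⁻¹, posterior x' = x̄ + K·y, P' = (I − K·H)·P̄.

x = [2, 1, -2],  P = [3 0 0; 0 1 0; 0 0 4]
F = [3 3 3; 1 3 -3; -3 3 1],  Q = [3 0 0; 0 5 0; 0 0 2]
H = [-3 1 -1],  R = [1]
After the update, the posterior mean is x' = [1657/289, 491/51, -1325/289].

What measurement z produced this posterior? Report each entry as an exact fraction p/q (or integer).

x̄ = F·x = [3, 11, -5]
P̄ = F·P·Fᵀ + Q = [75 -18 -6; -18 53 -12; -6 -12 42]
S = H·P̄·Hᵀ + R = [867]
K = P̄·Hᵀ·S⁻¹ = [-79/289; 7/51; -12/289]
x' − x̄ = [790/289, -70/51, 120/289] = K·y
y = (KᵀK)⁻¹·Kᵀ·(x' − x̄) = [-10]
z = y + H·x̄ = [-10] + [7] = [-3]

z = [-3]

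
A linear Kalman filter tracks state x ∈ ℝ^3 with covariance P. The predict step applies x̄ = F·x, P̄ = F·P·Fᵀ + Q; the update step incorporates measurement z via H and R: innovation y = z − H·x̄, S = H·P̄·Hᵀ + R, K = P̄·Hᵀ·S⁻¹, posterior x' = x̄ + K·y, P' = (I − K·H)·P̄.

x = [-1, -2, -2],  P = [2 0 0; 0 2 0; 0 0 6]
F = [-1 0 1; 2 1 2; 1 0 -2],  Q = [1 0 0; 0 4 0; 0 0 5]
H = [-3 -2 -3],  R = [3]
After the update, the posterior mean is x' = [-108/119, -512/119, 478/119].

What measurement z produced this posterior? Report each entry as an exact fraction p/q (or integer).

z = [-1]

x̄ = F·x = [-1, -8, 3]
P̄ = F·P·Fᵀ + Q = [9 8 -14; 8 38 -20; -14 -20 31]
S = H·P̄·Hᵀ + R = [119]
K = P̄·Hᵀ·S⁻¹ = [-1/119; -40/119; -11/119]
x' − x̄ = [11/119, 440/119, 121/119] = K·y
y = (KᵀK)⁻¹·Kᵀ·(x' − x̄) = [-11]
z = y + H·x̄ = [-11] + [10] = [-1]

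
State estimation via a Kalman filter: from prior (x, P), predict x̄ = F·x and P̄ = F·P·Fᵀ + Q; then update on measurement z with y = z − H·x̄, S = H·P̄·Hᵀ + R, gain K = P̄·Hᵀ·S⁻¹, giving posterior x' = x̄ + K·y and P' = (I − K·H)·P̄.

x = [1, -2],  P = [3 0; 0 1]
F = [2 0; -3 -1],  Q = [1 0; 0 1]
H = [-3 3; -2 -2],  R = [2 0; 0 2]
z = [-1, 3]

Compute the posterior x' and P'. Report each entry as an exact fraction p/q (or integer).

x' = [-183/568, -401/568]
P' = [715/4544 229/4544; 229/4544 747/4544]

x̄ = F·x = [2, -1]
P̄ = F·P·Fᵀ + Q = [13 -18; -18 29]
y = z − H·x̄ = [8, 5]
S = H·P̄·Hᵀ + R = [704 -96; -96 26]
K = P̄·Hᵀ·S⁻¹ = [-729/4544 -59/284; 777/4544 -61/284]
x' = x̄ + K·y = [-183/568, -401/568]
P' = (I − K·H)·P̄ = [715/4544 229/4544; 229/4544 747/4544]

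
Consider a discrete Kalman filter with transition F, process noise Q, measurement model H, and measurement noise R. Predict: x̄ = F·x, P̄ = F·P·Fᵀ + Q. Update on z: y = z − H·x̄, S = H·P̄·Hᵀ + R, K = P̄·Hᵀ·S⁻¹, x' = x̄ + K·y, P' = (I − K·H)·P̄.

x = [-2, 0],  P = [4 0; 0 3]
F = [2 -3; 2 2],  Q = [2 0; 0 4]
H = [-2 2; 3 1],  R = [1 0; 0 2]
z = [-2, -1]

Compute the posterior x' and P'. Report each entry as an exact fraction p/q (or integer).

x̄ = F·x = [-4, -4]
P̄ = F·P·Fᵀ + Q = [45 -2; -2 32]
y = z − H·x̄ = [-2, 15]
S = H·P̄·Hᵀ + R = [325 -214; -214 427]
K = P̄·Hᵀ·S⁻¹ = [-3892/30993 7703/30993; 34600/92979 23002/92979]
x' = x̄ + K·y = [-643/30993, -96086/92979]
P' = (I − K·H)·P̄ = [1446/10331 2392/30993; 2392/30993 24476/92979]

x' = [-643/30993, -96086/92979]
P' = [1446/10331 2392/30993; 2392/30993 24476/92979]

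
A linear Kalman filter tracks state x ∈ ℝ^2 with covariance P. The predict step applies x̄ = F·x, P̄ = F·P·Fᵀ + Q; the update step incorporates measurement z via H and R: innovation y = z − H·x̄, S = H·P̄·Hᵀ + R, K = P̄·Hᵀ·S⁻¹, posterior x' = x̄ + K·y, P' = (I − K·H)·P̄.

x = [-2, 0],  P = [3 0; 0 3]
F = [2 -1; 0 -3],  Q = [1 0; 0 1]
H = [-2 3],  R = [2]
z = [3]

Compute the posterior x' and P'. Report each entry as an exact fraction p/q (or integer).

x' = [-163/42, -11/7]
P' = [667/42 74/7; 74/7 254/35]

x̄ = F·x = [-4, 0]
P̄ = F·P·Fᵀ + Q = [16 9; 9 28]
y = z − H·x̄ = [-5]
S = H·P̄·Hᵀ + R = [210]
K = P̄·Hᵀ·S⁻¹ = [-1/42; 11/35]
x' = x̄ + K·y = [-163/42, -11/7]
P' = (I − K·H)·P̄ = [667/42 74/7; 74/7 254/35]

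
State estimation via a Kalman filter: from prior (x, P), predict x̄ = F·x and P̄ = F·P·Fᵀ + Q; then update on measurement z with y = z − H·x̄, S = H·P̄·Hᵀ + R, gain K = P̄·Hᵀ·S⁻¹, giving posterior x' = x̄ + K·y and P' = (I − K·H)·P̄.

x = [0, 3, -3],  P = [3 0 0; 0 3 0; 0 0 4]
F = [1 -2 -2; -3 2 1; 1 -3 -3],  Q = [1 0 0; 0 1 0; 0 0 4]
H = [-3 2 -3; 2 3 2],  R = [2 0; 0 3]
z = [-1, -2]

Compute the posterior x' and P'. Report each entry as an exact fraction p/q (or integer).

x̄ = F·x = [0, 3, 0]
P̄ = F·P·Fᵀ + Q = [32 -29 45; -29 44 -39; 45 -39 70]
y = z − H·x̄ = [-7, -11]
S = H·P̄·Hᵀ + R = [2722 -548; -548 351]
K = P̄·Hᵀ·S⁻¹ = [-64723/655118 12001/327559; 50150/327559 74564/327559; -86549/655118 37891/327559]
x' = x̄ + K·y = [189039/655118, -188577/327559, -227759/655118]
P' = (I − K·H)·P̄ = [650695/655118 -1649/327559 -609745/655118; -1649/327559 67052/327559 12917/327559; -609745/655118 12917/327559 684667/655118]

x' = [189039/655118, -188577/327559, -227759/655118]
P' = [650695/655118 -1649/327559 -609745/655118; -1649/327559 67052/327559 12917/327559; -609745/655118 12917/327559 684667/655118]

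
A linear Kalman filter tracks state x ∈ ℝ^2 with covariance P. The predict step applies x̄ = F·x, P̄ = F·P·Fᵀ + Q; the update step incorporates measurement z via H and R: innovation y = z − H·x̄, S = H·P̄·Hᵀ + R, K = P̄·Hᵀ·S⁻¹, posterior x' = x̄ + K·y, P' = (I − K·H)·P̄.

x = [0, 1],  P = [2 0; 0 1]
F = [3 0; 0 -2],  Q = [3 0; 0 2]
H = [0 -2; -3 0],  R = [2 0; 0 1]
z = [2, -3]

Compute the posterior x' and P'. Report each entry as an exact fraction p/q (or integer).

x' = [189/190, -14/13]
P' = [21/190 0; 0 6/13]

x̄ = F·x = [0, -2]
P̄ = F·P·Fᵀ + Q = [21 0; 0 6]
y = z − H·x̄ = [-2, -3]
S = H·P̄·Hᵀ + R = [26 0; 0 190]
K = P̄·Hᵀ·S⁻¹ = [0 -63/190; -6/13 0]
x' = x̄ + K·y = [189/190, -14/13]
P' = (I − K·H)·P̄ = [21/190 0; 0 6/13]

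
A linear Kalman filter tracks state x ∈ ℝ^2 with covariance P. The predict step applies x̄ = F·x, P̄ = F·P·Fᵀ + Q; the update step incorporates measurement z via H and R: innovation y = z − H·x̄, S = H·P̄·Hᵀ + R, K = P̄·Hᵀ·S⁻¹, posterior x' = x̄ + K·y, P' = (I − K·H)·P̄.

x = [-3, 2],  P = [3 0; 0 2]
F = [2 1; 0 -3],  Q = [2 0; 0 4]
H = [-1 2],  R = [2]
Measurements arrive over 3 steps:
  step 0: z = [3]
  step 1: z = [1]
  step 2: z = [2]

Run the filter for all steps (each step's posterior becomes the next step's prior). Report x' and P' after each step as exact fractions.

step 0: x' = [-414/65, -23/13], P' = [648/65 62/13; 62/13 36/13]
step 1: x' = [-845/191, -313/191], P' = [33255/5348 514/191; 514/191 312/191]
step 2: x' = [-163010/53551, -115277/267755], P' = [332730/53551 144608/53551; 144608/53551 439668/267755]

step 0: x̄ = F·x = [-4, -6]
step 0: P̄ = F·P·Fᵀ + Q = [16 -6; -6 22]
step 0: y = z − H·x̄ = [11]
step 0: S = H·P̄·Hᵀ + R = [130]
step 0: K = P̄·Hᵀ·S⁻¹ = [-14/65; 5/13]
step 0: x' = x̄ + K·y = [-414/65, -23/13]
step 0: P' = (I − K·H)·P̄ = [648/65 62/13; 62/13 36/13]
step 1: x̄ = F·x = [-943/65, 69/13]
step 1: P̄ = F·P·Fᵀ + Q = [4142/65 -480/13; -480/13 376/13]
step 1: y = z − H·x̄ = [-1568/65]
step 1: S = H·P̄·Hᵀ + R = [21392/65]
step 1: K = P̄·Hᵀ·S⁻¹ = [-4471/10696; 55/191]
step 1: x' = x̄ + K·y = [-845/191, -313/191]
step 1: P' = (I − K·H)·P̄ = [33255/5348 514/191; 514/191 312/191]
step 2: x̄ = F·x = [-2003/191, 939/191]
step 2: P̄ = F·P·Fᵀ + Q = [52505/1337 -4020/191; -4020/191 3572/191]
step 2: y = z − H·x̄ = [-3499/191]
step 2: S = H·P̄·Hᵀ + R = [267755/1337]
step 2: K = P̄·Hᵀ·S⁻¹ = [-21757/53551; 78148/267755]
step 2: x' = x̄ + K·y = [-163010/53551, -115277/267755]
step 2: P' = (I − K·H)·P̄ = [332730/53551 144608/53551; 144608/53551 439668/267755]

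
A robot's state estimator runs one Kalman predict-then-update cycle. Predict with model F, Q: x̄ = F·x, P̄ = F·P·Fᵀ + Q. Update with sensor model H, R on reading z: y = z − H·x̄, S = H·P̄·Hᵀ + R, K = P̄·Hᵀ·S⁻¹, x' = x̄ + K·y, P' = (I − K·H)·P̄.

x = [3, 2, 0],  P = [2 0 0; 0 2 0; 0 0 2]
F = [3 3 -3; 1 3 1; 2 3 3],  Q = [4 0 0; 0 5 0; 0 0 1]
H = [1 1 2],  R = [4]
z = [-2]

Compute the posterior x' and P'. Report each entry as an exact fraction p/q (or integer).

x̄ = F·x = [15, 9, 12]
P̄ = F·P·Fᵀ + Q = [58 18 12; 18 27 28; 12 28 45]
y = z − H·x̄ = [-50]
S = H·P̄·Hᵀ + R = [465]
K = P̄·Hᵀ·S⁻¹ = [20/93; 101/465; 26/93]
x' = x̄ + K·y = [395/93, -173/93, -184/93]
P' = (I − K·H)·P̄ = [3394/93 -346/93 -1484/93; -346/93 2354/465 -22/93; -1484/93 -22/93 805/93]

x' = [395/93, -173/93, -184/93]
P' = [3394/93 -346/93 -1484/93; -346/93 2354/465 -22/93; -1484/93 -22/93 805/93]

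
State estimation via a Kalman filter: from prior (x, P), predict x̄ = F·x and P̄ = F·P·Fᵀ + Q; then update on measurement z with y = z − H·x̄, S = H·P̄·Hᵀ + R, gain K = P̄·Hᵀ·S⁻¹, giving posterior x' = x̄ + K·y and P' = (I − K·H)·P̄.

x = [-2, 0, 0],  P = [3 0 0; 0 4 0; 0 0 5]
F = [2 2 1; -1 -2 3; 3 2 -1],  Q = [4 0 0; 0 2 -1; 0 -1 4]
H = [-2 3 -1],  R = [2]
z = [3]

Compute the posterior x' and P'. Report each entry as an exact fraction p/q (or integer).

x' = [-1430/621, -79/54, -3491/1242]
P' = [15289/621 493/27 3563/621; 493/27 781/54 349/54; 3563/621 349/54 10295/1242]

x̄ = F·x = [-4, 2, -6]
P̄ = F·P·Fᵀ + Q = [37 -7 29; -7 66 -41; 29 -41 52]
y = z − H·x̄ = [-17]
S = H·P̄·Hᵀ + R = [1242]
K = P̄·Hᵀ·S⁻¹ = [-62/621; 11/54; -233/1242]
x' = x̄ + K·y = [-1430/621, -79/54, -3491/1242]
P' = (I − K·H)·P̄ = [15289/621 493/27 3563/621; 493/27 781/54 349/54; 3563/621 349/54 10295/1242]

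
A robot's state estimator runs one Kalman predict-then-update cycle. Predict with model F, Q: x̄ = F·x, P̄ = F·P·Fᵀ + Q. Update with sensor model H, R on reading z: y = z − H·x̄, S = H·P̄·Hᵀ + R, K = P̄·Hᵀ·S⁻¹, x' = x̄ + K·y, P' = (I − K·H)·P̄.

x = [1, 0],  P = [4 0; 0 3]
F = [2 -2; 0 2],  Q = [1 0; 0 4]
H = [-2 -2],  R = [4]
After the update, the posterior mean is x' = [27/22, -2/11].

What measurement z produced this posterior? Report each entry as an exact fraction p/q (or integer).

x̄ = F·x = [2, 0]
P̄ = F·P·Fᵀ + Q = [29 -12; -12 16]
S = H·P̄·Hᵀ + R = [88]
K = P̄·Hᵀ·S⁻¹ = [-17/44; -1/11]
x' − x̄ = [-17/22, -2/11] = K·y
y = (KᵀK)⁻¹·Kᵀ·(x' − x̄) = [2]
z = y + H·x̄ = [2] + [-4] = [-2]

z = [-2]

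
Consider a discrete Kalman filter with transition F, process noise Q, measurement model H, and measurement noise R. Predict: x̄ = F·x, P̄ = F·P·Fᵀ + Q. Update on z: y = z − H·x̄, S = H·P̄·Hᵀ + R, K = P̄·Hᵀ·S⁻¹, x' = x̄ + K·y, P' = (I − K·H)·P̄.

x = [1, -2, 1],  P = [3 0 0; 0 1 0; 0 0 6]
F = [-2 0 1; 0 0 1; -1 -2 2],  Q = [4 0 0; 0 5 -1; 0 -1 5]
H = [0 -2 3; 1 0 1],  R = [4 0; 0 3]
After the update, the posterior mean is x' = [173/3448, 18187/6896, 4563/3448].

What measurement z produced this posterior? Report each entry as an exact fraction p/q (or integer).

x̄ = F·x = [-1, 1, 5]
P̄ = F·P·Fᵀ + Q = [22 6 18; 6 11 11; 18 11 36]
S = H·P̄·Hᵀ + R = [240 128; 128 97]
K = P̄·Hᵀ·S⁻¹ = [-523/3448 264/431; -1109/6896 167/431; 715/3448 122/431]
x' − x̄ = [3621/3448, 11291/6896, -12677/3448] = K·y
y = (KᵀK)⁻¹·Kᵀ·(x' − x̄) = [-15, -2]
z = y + H·x̄ = [-15, -2] + [13, 4] = [-2, 2]

z = [-2, 2]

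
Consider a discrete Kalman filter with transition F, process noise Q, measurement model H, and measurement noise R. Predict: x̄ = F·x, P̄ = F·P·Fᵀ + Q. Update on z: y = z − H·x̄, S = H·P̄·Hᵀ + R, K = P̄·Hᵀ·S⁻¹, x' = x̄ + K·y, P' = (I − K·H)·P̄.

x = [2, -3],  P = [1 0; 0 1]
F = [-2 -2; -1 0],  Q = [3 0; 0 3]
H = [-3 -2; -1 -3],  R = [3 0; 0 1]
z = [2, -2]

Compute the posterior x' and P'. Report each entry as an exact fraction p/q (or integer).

x' = [-2004/2279, 1798/2279]
P' = [1273/2279 -594/2279; -594/2279 492/2279]

x̄ = F·x = [2, -2]
P̄ = F·P·Fᵀ + Q = [11 2; 2 4]
y = z − H·x̄ = [4, -6]
S = H·P̄·Hᵀ + R = [142 79; 79 60]
K = P̄·Hᵀ·S⁻¹ = [-877/2279 509/2279; 266/2279 -882/2279]
x' = x̄ + K·y = [-2004/2279, 1798/2279]
P' = (I − K·H)·P̄ = [1273/2279 -594/2279; -594/2279 492/2279]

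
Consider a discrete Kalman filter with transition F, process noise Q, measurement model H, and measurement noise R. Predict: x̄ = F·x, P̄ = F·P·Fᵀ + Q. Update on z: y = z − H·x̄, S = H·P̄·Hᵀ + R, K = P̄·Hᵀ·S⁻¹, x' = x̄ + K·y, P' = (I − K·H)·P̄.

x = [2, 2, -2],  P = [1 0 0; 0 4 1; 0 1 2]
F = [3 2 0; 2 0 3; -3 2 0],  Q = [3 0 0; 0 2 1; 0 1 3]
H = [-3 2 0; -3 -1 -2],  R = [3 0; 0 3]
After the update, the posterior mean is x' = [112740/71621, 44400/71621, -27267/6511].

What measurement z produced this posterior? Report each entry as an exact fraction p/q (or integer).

z = [-3, 3]

x̄ = F·x = [10, -2, -2]
P̄ = F·P·Fᵀ + Q = [28 12 7; 12 24 1; 7 1 28]
S = H·P̄·Hᵀ + R = [207 206; 206 551]
K = P̄·Hᵀ·S⁻¹ = [-10400/71621 -10410/71621; 19384/71621 -15306/71621; 509/6511 -1112/6511]
x' − x̄ = [-603470/71621, 187642/71621, -14245/6511] = K·y
y = (KᵀK)⁻¹·Kᵀ·(x' − x̄) = [31, 27]
z = y + H·x̄ = [31, 27] + [-34, -24] = [-3, 3]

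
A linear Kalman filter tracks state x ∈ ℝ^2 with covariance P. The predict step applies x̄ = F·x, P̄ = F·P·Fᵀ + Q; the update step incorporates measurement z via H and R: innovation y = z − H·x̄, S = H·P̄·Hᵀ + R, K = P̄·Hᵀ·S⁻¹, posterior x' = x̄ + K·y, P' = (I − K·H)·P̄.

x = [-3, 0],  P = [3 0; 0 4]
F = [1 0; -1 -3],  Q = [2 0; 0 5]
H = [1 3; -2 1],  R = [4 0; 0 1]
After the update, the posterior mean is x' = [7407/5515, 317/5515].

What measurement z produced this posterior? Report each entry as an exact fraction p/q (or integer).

x̄ = F·x = [-3, 3]
P̄ = F·P·Fᵀ + Q = [5 -3; -3 44]
S = H·P̄·Hᵀ + R = [387 137; 137 77]
K = P̄·Hᵀ·S⁻¹ = [1473/11030 -4483/11030; 3083/11030 1677/11030]
x' − x̄ = [23952/5515, -16228/5515] = K·y
y = (KᵀK)⁻¹·Kᵀ·(x' − x̄) = [-4, -12]
z = y + H·x̄ = [-4, -12] + [6, 9] = [2, -3]

z = [2, -3]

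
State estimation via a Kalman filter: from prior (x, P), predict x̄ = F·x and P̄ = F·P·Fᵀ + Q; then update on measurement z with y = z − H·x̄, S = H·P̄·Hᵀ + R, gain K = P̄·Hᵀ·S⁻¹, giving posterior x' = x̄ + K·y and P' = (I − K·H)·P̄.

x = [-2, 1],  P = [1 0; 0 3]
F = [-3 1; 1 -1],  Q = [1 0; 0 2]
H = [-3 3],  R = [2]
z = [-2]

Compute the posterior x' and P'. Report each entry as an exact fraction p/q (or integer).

x' = [371/281, 165/281]
P' = [404/281 366/281; 366/281 390/281]

x̄ = F·x = [7, -3]
P̄ = F·P·Fᵀ + Q = [13 -6; -6 6]
y = z − H·x̄ = [28]
S = H·P̄·Hᵀ + R = [281]
K = P̄·Hᵀ·S⁻¹ = [-57/281; 36/281]
x' = x̄ + K·y = [371/281, 165/281]
P' = (I − K·H)·P̄ = [404/281 366/281; 366/281 390/281]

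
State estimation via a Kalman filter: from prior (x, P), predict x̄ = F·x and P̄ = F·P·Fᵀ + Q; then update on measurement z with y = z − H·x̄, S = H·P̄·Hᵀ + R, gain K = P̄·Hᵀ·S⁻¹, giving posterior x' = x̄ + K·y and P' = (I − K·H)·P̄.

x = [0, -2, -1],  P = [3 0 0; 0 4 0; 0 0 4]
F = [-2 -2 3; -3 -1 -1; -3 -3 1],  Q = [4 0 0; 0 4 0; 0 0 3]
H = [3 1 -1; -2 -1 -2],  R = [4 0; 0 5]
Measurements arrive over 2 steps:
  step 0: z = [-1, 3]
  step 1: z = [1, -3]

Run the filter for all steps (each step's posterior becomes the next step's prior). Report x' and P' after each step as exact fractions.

step 0: x' = [-9313/28394, -51607/56788, -32985/56788], P' = [80569/28394 -374687/56788 31303/56788; -374687/56788 1965657/113576 -163537/113576; 31303/56788 -163537/113576 113385/113576]
step 1: x' = [-2105188675/5399005801, 14214700419/5399005801, 490851151/771286543], P' = [8087818727/5399005801 -17003437538/5399005801 326384721/771286543; -17003437538/5399005801 45342939188/5399005801 -854494198/771286543; 326384721/771286543 -854494198/771286543 800570293/771286543]

step 0: x̄ = F·x = [1, 3, 5]
step 0: P̄ = F·P·Fᵀ + Q = [68 14 54; 14 39 35; 54 35 70]
step 0: y = z − H·x̄ = [-2, 18]
step 0: S = H·P̄·Hᵀ + R = [415 -628; -628 1224]
step 0: K = P̄·Hᵀ·S⁻¹ = [4839/14197 -2039/56788; -7433/28394 -27967/113576; -5569/28394 -37689/113576]
step 0: x' = x̄ + K·y = [-9313/28394, -51607/56788, -32985/56788]
step 0: P' = (I − K·H)·P̄ = [80569/28394 -374687/56788 31303/56788; -374687/56788 1965657/113576 -163537/113576; 31303/56788 -163537/113576 113385/113576]
step 1: x̄ = F·x = [41511/56788, 70235/28394, 88857/28394]
step 1: P̄ = F·P·Fᵀ + Q = [5842681/113576 -372441/56788 3092753/56788; -372441/56788 246537/28394 -158873/28394; 3092753/56788 -158873/28394 2040591/28394]
step 1: y = z − H·x̄ = [-30501/56788, 102139/14197]
step 1: S = H·P̄·Hᵀ + R = [21875601/113576 -10024907/28394; -10024907/28394 12692095/14197]
step 1: K = P̄·Hᵀ·S⁻¹ = [1243831399/5399005801 -748317202/5399005801; 78521490/5399005801 125370932/5399005801; -168977582/771286543 -279883166/771286543]
step 1: x' = x̄ + K·y = [-2105188675/5399005801, 14214700419/5399005801, 490851151/771286543]
step 1: P' = (I − K·H)·P̄ = [8087818727/5399005801 -17003437538/5399005801 326384721/771286543; -17003437538/5399005801 45342939188/5399005801 -854494198/771286543; 326384721/771286543 -854494198/771286543 800570293/771286543]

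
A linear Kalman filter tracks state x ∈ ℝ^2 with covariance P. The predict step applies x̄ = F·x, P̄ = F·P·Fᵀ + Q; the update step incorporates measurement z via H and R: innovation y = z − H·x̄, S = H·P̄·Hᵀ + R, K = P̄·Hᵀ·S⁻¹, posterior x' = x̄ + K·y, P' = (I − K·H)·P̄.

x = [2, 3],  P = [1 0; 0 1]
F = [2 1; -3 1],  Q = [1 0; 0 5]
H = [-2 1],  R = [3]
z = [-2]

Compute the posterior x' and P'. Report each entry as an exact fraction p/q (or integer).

x̄ = F·x = [7, -3]
P̄ = F·P·Fᵀ + Q = [6 -5; -5 15]
y = z − H·x̄ = [15]
S = H·P̄·Hᵀ + R = [62]
K = P̄·Hᵀ·S⁻¹ = [-17/62; 25/62]
x' = x̄ + K·y = [179/62, 189/62]
P' = (I − K·H)·P̄ = [83/62 115/62; 115/62 305/62]

x' = [179/62, 189/62]
P' = [83/62 115/62; 115/62 305/62]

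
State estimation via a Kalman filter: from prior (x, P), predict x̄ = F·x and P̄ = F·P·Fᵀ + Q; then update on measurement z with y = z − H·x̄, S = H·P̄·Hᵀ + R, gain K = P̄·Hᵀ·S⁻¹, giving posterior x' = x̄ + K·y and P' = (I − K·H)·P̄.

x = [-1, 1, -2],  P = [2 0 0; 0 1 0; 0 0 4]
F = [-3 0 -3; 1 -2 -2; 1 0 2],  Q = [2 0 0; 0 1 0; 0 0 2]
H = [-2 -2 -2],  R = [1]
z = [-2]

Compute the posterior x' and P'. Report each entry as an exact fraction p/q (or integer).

x' = [997/189, -9/7, -187/63]
P' = [2840/189 -50/7 -482/63; -50/7 53/7 -2/7; -482/63 -2/7 164/21]

x̄ = F·x = [9, 1, -5]
P̄ = F·P·Fᵀ + Q = [56 18 -30; 18 23 -14; -30 -14 20]
y = z − H·x̄ = [8]
S = H·P̄·Hᵀ + R = [189]
K = P̄·Hᵀ·S⁻¹ = [-88/189; -2/7; 16/63]
x' = x̄ + K·y = [997/189, -9/7, -187/63]
P' = (I − K·H)·P̄ = [2840/189 -50/7 -482/63; -50/7 53/7 -2/7; -482/63 -2/7 164/21]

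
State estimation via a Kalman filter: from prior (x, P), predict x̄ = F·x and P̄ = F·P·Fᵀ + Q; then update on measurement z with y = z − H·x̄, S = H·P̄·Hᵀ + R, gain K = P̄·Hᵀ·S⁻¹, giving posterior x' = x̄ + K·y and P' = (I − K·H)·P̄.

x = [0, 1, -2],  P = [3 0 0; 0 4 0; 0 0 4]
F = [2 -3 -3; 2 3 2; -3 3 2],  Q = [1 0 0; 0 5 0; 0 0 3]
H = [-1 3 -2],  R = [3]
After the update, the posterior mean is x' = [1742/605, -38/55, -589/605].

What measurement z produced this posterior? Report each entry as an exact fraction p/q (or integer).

x̄ = F·x = [3, -1, -1]
P̄ = F·P·Fᵀ + Q = [85 -48 -78; -48 69 34; -78 34 82]
S = H·P̄·Hᵀ + R = [605]
K = P̄·Hᵀ·S⁻¹ = [-73/605; 17/55; 16/605]
x' − x̄ = [-73/605, 17/55, 16/605] = K·y
y = (KᵀK)⁻¹·Kᵀ·(x' − x̄) = [1]
z = y + H·x̄ = [1] + [-4] = [-3]

z = [-3]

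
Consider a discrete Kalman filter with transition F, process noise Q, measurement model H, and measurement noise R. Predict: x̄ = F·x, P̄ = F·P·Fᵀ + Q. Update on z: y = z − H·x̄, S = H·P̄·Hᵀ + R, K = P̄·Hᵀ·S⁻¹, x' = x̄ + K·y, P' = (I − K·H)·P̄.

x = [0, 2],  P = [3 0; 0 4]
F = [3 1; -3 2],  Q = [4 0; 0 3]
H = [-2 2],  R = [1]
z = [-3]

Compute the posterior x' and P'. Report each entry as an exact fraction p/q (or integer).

x' = [190/53, 998/477]
P' = [559/53 553/53; 553/53 5042/477]

x̄ = F·x = [2, 4]
P̄ = F·P·Fᵀ + Q = [35 -19; -19 46]
y = z − H·x̄ = [-7]
S = H·P̄·Hᵀ + R = [477]
K = P̄·Hᵀ·S⁻¹ = [-12/53; 130/477]
x' = x̄ + K·y = [190/53, 998/477]
P' = (I − K·H)·P̄ = [559/53 553/53; 553/53 5042/477]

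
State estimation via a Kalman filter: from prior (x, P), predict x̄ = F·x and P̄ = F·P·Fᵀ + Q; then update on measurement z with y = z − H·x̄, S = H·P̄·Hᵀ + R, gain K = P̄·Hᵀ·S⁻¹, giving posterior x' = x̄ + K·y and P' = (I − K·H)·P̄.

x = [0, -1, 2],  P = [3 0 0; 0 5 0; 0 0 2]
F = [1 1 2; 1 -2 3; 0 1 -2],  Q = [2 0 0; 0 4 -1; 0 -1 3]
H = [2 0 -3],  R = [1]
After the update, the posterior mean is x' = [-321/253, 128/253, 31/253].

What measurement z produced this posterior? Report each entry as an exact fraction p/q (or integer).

z = [-3]

x̄ = F·x = [3, 8, -5]
P̄ = F·P·Fᵀ + Q = [18 5 -3; 5 45 -23; -3 -23 16]
S = H·P̄·Hᵀ + R = [253]
K = P̄·Hᵀ·S⁻¹ = [45/253; 79/253; -54/253]
x' − x̄ = [-1080/253, -1896/253, 1296/253] = K·y
y = (KᵀK)⁻¹·Kᵀ·(x' − x̄) = [-24]
z = y + H·x̄ = [-24] + [21] = [-3]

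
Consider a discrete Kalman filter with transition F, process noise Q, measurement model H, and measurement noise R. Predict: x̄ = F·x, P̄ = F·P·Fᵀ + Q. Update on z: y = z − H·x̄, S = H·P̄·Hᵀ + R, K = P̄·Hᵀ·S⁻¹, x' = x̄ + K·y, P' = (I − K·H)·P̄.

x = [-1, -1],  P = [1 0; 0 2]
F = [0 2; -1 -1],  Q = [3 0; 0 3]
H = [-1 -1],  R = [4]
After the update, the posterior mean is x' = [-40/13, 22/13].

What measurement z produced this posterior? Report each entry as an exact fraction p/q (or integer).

x̄ = F·x = [-2, 2]
P̄ = F·P·Fᵀ + Q = [11 -4; -4 6]
S = H·P̄·Hᵀ + R = [13]
K = P̄·Hᵀ·S⁻¹ = [-7/13; -2/13]
x' − x̄ = [-14/13, -4/13] = K·y
y = (KᵀK)⁻¹·Kᵀ·(x' − x̄) = [2]
z = y + H·x̄ = [2] + [0] = [2]

z = [2]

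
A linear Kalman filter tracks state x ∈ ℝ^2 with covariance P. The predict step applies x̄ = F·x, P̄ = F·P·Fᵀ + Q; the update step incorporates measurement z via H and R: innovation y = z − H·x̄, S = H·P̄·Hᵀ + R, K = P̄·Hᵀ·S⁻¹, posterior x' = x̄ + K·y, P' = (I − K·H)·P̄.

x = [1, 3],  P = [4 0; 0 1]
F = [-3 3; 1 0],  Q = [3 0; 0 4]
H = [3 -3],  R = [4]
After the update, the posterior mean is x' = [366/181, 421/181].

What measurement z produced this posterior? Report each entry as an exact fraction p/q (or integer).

z = [-1]

x̄ = F·x = [6, 1]
P̄ = F·P·Fᵀ + Q = [48 -12; -12 8]
S = H·P̄·Hᵀ + R = [724]
K = P̄·Hᵀ·S⁻¹ = [45/181; -15/181]
x' − x̄ = [-720/181, 240/181] = K·y
y = (KᵀK)⁻¹·Kᵀ·(x' − x̄) = [-16]
z = y + H·x̄ = [-16] + [15] = [-1]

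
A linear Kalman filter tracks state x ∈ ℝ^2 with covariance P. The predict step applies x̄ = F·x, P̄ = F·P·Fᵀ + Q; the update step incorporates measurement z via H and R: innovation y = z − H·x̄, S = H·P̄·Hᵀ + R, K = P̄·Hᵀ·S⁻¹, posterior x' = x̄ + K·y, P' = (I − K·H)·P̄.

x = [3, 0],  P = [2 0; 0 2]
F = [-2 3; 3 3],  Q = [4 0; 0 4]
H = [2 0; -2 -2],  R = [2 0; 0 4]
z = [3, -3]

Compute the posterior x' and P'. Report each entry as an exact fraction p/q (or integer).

x̄ = F·x = [-6, 9]
P̄ = F·P·Fᵀ + Q = [30 6; 6 40]
y = z − H·x̄ = [15, 3]
S = H·P̄·Hᵀ + R = [122 -144; -144 332]
K = P̄·Hᵀ·S⁻¹ = [1194/2471 -18/2471; -1158/2471 -1187/2471]
x' = x̄ + K·y = [3030/2471, 1308/2471]
P' = (I − K·H)·P̄ = [1194/2471 -1158/2471; -1158/2471 3532/2471]

x' = [3030/2471, 1308/2471]
P' = [1194/2471 -1158/2471; -1158/2471 3532/2471]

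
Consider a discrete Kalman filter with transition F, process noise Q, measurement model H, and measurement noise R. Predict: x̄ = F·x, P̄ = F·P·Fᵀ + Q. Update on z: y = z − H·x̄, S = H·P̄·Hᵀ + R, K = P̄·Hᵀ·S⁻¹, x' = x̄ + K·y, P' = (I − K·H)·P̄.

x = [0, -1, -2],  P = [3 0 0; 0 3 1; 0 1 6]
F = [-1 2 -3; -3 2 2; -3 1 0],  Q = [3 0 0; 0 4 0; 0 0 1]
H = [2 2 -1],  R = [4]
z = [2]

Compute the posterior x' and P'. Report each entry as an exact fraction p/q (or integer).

x̄ = F·x = [4, -6, -1]
P̄ = F·P·Fᵀ + Q = [60 -17 12; -17 75 35; 12 35 31]
y = z − H·x̄ = [5]
S = H·P̄·Hᵀ + R = [251]
K = P̄·Hᵀ·S⁻¹ = [74/251; 81/251; 63/251]
x' = x̄ + K·y = [1374/251, -1101/251, 64/251]
P' = (I − K·H)·P̄ = [9584/251 -10261/251 -1650/251; -10261/251 12264/251 3682/251; -1650/251 3682/251 3812/251]

x' = [1374/251, -1101/251, 64/251]
P' = [9584/251 -10261/251 -1650/251; -10261/251 12264/251 3682/251; -1650/251 3682/251 3812/251]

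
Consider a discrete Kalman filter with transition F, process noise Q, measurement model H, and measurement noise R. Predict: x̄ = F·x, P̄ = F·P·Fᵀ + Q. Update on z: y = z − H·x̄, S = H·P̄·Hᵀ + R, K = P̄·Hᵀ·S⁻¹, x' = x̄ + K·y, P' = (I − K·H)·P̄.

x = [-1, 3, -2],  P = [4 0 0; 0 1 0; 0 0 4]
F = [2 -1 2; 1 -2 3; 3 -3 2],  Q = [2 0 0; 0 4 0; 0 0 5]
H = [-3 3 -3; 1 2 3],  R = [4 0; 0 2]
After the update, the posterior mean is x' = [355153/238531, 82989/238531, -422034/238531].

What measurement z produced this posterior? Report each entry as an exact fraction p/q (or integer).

z = [2, -3]

x̄ = F·x = [-9, -13, -16]
P̄ = F·P·Fᵀ + Q = [35 34 43; 34 48 42; 43 42 66]
S = H·P̄·Hᵀ + R = [751 -903; -903 1721]
K = P̄·Hᵀ·S⁻¹ = [-8838/238531 27518/238531; 43302/238531 58202/238531; -26223/238531 31286/238531]
x' − x̄ = [2501932/238531, 3183892/238531, 3394462/238531] = K·y
y = (KᵀK)⁻¹·Kᵀ·(x' − x̄) = [-34, 80]
z = y + H·x̄ = [-34, 80] + [36, -83] = [2, -3]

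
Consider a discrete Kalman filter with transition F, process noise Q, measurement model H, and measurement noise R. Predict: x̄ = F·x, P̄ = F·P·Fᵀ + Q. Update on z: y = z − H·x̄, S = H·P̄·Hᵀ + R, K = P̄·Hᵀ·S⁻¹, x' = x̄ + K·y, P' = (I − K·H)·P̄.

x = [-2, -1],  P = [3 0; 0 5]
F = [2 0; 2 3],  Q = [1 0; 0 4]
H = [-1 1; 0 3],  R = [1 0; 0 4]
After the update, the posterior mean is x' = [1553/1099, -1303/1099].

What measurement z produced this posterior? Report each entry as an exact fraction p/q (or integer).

z = [-3, -3]

x̄ = F·x = [-4, -7]
P̄ = F·P·Fᵀ + Q = [13 12; 12 61]
S = H·P̄·Hᵀ + R = [51 147; 147 553]
K = P̄·Hᵀ·S⁻¹ = [-835/942 661/2198; 14/471 355/1099]
x' − x̄ = [5949/1099, 6390/1099] = K·y
y = (KᵀK)⁻¹·Kᵀ·(x' − x̄) = [0, 18]
z = y + H·x̄ = [0, 18] + [-3, -21] = [-3, -3]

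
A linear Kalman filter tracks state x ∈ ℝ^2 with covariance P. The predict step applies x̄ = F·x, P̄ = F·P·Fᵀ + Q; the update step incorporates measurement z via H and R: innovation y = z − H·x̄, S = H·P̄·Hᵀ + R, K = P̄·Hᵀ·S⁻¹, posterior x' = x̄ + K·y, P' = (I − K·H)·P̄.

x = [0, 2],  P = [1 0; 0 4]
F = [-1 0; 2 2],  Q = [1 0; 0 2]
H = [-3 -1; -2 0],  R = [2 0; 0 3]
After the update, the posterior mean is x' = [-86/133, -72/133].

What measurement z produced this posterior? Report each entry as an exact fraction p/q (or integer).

x̄ = F·x = [0, 4]
P̄ = F·P·Fᵀ + Q = [2 -2; -2 22]
S = H·P̄·Hᵀ + R = [30 8; 8 11]
K = P̄·Hᵀ·S⁻¹ = [-6/133 -44/133; -104/133 124/133]
x' − x̄ = [-86/133, -604/133] = K·y
y = (KᵀK)⁻¹·Kᵀ·(x' − x̄) = [7, 1]
z = y + H·x̄ = [7, 1] + [-4, 0] = [3, 1]

z = [3, 1]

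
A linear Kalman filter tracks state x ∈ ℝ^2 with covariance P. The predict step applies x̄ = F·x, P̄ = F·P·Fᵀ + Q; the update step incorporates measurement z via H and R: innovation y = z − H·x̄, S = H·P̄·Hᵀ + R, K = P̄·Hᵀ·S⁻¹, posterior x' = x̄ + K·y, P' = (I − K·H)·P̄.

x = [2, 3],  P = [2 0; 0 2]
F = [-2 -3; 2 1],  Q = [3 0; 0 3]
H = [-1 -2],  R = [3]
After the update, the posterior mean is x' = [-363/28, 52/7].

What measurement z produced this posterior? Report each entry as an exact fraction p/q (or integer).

x̄ = F·x = [-13, 7]
P̄ = F·P·Fᵀ + Q = [29 -14; -14 13]
S = H·P̄·Hᵀ + R = [28]
K = P̄·Hᵀ·S⁻¹ = [-1/28; -3/7]
x' − x̄ = [1/28, 3/7] = K·y
y = (KᵀK)⁻¹·Kᵀ·(x' − x̄) = [-1]
z = y + H·x̄ = [-1] + [-1] = [-2]

z = [-2]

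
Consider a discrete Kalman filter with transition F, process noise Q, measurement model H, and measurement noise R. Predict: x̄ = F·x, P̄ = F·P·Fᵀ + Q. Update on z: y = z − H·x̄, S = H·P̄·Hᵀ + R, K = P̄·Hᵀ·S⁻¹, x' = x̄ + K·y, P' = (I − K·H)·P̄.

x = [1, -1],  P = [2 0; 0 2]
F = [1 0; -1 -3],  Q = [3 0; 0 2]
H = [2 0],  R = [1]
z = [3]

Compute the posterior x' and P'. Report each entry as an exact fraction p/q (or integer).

x' = [31/21, 38/21]
P' = [5/21 -2/21; -2/21 446/21]

x̄ = F·x = [1, 2]
P̄ = F·P·Fᵀ + Q = [5 -2; -2 22]
y = z − H·x̄ = [1]
S = H·P̄·Hᵀ + R = [21]
K = P̄·Hᵀ·S⁻¹ = [10/21; -4/21]
x' = x̄ + K·y = [31/21, 38/21]
P' = (I − K·H)·P̄ = [5/21 -2/21; -2/21 446/21]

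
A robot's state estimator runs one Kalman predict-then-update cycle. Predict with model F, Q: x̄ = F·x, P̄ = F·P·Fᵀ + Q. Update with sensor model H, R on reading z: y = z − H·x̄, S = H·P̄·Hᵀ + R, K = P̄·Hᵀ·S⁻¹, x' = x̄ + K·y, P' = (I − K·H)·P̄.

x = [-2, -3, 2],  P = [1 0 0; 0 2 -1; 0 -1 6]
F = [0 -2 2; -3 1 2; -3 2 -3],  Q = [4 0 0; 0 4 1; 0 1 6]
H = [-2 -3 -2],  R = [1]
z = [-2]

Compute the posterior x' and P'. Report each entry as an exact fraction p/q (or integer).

x̄ = F·x = [10, 7, -6]
P̄ = F·P·Fᵀ + Q = [44 22 -54; 22 35 -23; -54 -23 89]
y = z − H·x̄ = [27]
S = H·P̄·Hᵀ + R = [404]
K = P̄·Hᵀ·S⁻¹ = [-23/202; -103/404; -1/404]
x' = x̄ + K·y = [1399/202, 47/404, -2451/404]
P' = (I − K·H)·P̄ = [3915/101 2075/202 -10931/202; 2075/202 3531/404 -9395/404; -10931/202 -9395/404 35955/404]

x' = [1399/202, 47/404, -2451/404]
P' = [3915/101 2075/202 -10931/202; 2075/202 3531/404 -9395/404; -10931/202 -9395/404 35955/404]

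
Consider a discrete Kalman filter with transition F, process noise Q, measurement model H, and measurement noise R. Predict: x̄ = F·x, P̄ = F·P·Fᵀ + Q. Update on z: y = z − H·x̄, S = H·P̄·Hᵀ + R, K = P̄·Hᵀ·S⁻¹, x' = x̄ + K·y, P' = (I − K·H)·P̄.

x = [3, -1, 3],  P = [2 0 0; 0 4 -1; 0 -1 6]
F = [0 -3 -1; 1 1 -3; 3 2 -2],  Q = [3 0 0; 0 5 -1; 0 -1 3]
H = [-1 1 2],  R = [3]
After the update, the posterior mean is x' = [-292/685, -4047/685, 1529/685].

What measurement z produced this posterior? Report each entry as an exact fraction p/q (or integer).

z = [-1]

x̄ = F·x = [0, -7, 1]
P̄ = F·P·Fᵀ + Q = [39 -2 -16; -2 71 57; -16 57 69]
S = H·P̄·Hᵀ + R = [685]
K = P̄·Hᵀ·S⁻¹ = [-73/685; 187/685; 211/685]
x' − x̄ = [-292/685, 748/685, 844/685] = K·y
y = (KᵀK)⁻¹·Kᵀ·(x' − x̄) = [4]
z = y + H·x̄ = [4] + [-5] = [-1]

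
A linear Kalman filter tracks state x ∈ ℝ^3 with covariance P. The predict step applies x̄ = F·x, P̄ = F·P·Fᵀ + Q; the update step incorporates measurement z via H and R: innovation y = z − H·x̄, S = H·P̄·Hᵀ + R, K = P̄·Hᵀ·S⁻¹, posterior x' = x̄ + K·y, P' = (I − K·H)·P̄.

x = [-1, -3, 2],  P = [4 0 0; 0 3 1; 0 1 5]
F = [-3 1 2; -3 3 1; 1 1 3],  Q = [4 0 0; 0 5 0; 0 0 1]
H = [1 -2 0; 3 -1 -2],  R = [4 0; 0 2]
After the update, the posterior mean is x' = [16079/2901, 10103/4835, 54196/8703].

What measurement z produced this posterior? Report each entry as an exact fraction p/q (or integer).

z = [1, 2]

x̄ = F·x = [4, -4, 2]
P̄ = F·P·Fᵀ + Q = [67 62 26; 62 79 22; 26 22 59]
S = H·P̄·Hᵀ + R = [139 -39; -39 324]
K = P̄·Hᵀ·S⁻¹ = [-335/967 658/2901; -3183/4835 557/4835; -550/2901 -1864/8703]
x' − x̄ = [4475/2901, 29443/4835, 36790/8703] = K·y
y = (KᵀK)⁻¹·Kᵀ·(x' − x̄) = [-11, -10]
z = y + H·x̄ = [-11, -10] + [12, 12] = [1, 2]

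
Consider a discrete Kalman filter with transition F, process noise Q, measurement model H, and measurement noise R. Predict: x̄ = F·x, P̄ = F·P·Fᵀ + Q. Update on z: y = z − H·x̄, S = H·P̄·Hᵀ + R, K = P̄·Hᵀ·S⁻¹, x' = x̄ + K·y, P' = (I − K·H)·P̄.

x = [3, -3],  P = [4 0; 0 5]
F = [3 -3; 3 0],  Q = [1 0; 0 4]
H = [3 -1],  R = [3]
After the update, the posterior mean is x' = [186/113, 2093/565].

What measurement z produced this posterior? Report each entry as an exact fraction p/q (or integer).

x̄ = F·x = [18, 9]
P̄ = F·P·Fᵀ + Q = [82 36; 36 40]
S = H·P̄·Hᵀ + R = [565]
K = P̄·Hᵀ·S⁻¹ = [42/113; 68/565]
x' − x̄ = [-1848/113, -2992/565] = K·y
y = (KᵀK)⁻¹·Kᵀ·(x' − x̄) = [-44]
z = y + H·x̄ = [-44] + [45] = [1]

z = [1]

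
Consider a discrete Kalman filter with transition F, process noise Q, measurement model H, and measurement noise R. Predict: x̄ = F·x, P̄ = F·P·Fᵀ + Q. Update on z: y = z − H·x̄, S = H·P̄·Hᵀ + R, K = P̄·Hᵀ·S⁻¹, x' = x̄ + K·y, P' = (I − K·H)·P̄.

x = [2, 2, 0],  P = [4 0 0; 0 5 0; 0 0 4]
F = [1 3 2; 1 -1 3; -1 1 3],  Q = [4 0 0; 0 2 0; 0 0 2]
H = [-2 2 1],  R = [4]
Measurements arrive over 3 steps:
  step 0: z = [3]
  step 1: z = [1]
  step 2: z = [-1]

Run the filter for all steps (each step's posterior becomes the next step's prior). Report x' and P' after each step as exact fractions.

step 0: x̄ = F·x = [8, 0, 0]
step 0: P̄ = F·P·Fᵀ + Q = [69 13 35; 13 47 27; 35 27 47]
step 0: y = z − H·x̄ = [19]
step 0: S = H·P̄·Hᵀ + R = [379]
step 0: K = P̄·Hᵀ·S⁻¹ = [-77/379; 95/379; 31/379]
step 0: x' = x̄ + K·y = [1569/379, 1805/379, 589/379]
step 0: P' = (I − K·H)·P̄ = [20222/379 12242/379 15652/379; 12242/379 8788/379 7288/379; 15652/379 7288/379 16852/379]
step 1: x̄ = F·x = [8162/379, 1531/379, 2003/379]
step 1: P̄ = F·P·Fᵀ + Q = [391754/379 248730/379 178590/379; 248730/379 207136/379 147142/379; 178590/379 147142/379 106768/379]
step 1: y = z − H·x̄ = [11638/379]
step 1: S = H·P̄·Hᵀ + R = [388212/379]
step 1: K = P̄·Hᵀ·S⁻¹ = [-53729/194106; 57/346; 3656/32351]
step 1: x' = x̄ + K·y = [115015/8823, 1574/173, 25749/2941]
step 1: P' = (I − K·H)·P̄ = [92702099/97053 121617/173 16280822/32351; 121617/173 89741/173 63866/173; 16280822/32351 63866/173 8690384/32351]
step 2: x̄ = F·x = [510331/8823, 266482/8823, 197000/8823]
step 2: P̄ = F·P·Fᵀ + Q = [1685155826/97053 729563294/97053 47387654/8823; 729563294/97053 319508840/97053 20731622/8823; 47387654/8823 20731622/8823 14849560/8823]
step 2: y = z − H·x̄ = [281875/8823]
step 2: S = H·P̄·Hᵀ + R = [1173020276/97053]
step 2: K = P̄·Hᵀ·S⁻¹ = [-694960435/586510138; -296030533/586510138; -105771886/293255069]
step 2: x' = x̄ + K·y = [11721901011/586510138, 8256918067/586510138, 3168627250/293255069]
step 2: P' = (I − K·H)·P̄ = [115508864373/293255069 84681835027/293255069 60264137822/293255069; 84681835027/293255069 62476280507/293255069 43819047974/293255069; 60264137822/293255069 43819047974/293255069 32467092152/293255069]

step 0: x' = [1569/379, 1805/379, 589/379], P' = [20222/379 12242/379 15652/379; 12242/379 8788/379 7288/379; 15652/379 7288/379 16852/379]
step 1: x' = [115015/8823, 1574/173, 25749/2941], P' = [92702099/97053 121617/173 16280822/32351; 121617/173 89741/173 63866/173; 16280822/32351 63866/173 8690384/32351]
step 2: x' = [11721901011/586510138, 8256918067/586510138, 3168627250/293255069], P' = [115508864373/293255069 84681835027/293255069 60264137822/293255069; 84681835027/293255069 62476280507/293255069 43819047974/293255069; 60264137822/293255069 43819047974/293255069 32467092152/293255069]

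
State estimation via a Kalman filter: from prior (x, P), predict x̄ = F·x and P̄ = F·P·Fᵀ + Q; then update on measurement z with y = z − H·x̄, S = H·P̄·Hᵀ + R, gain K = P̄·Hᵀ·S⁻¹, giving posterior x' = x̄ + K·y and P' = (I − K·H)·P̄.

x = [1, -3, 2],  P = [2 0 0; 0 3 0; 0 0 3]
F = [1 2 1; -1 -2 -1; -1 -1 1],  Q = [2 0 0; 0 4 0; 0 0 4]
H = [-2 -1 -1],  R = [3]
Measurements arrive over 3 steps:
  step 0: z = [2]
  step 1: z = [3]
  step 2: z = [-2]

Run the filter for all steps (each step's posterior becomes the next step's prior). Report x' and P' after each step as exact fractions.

step 0: x' = [-75/17, 63/17, 115/34], P' = [195/17 -225/17 -141/17; -225/17 325/17 113/17; -141/17 113/17 359/34]
step 1: x' = [-1843/909, 103/101, 751/1818], P' = [14432/909 -1906/101 -20015/1818; -1906/101 2754/101 1783/202; -20015/1818 1783/202 25471/1818]
step 2: x' = [131521/250186, -129281/250186, 365771/250186], P' = [10088765/500372 -11700101/500372 -7497899/500372; -11700101/500372 16080965/500372 6426971/500372; -7497899/500372 6426971/500372 8970425/500372]

step 0: x̄ = F·x = [-3, 3, 4]
step 0: P̄ = F·P·Fᵀ + Q = [19 -17 -5; -17 21 5; -5 5 12]
step 0: y = z − H·x̄ = [3]
step 0: S = H·P̄·Hᵀ + R = [34]
step 0: K = P̄·Hᵀ·S⁻¹ = [-8/17; 4/17; -7/34]
step 0: x' = x̄ + K·y = [-75/17, 63/17, 115/34]
step 0: P' = (I − K·H)·P̄ = [195/17 -225/17 -141/17; -225/17 325/17 113/17; -141/17 113/17 359/34]
step 1: x̄ = F·x = [217/34, -217/34, 139/34]
step 1: P̄ = F·P·Fᵀ + Q = [1957/34 -1889/34 245/34; -1889/34 2025/34 -245/34; 245/34 -245/34 747/34]
step 1: y = z − H·x̄ = [229/17]
step 1: S = H·P̄·Hᵀ + R = [1818/17]
step 1: K = P̄·Hᵀ·S⁻¹ = [-1135/1818; 111/202; -248/909]
step 1: x' = x̄ + K·y = [-1843/909, 103/101, 751/1818]
step 1: P' = (I − K·H)·P̄ = [14432/909 -1906/101 -20015/1818; -1906/101 2754/101 1783/202; -20015/1818 1783/202 25471/1818]
step 2: x̄ = F·x = [773/1818, -773/1818, 287/202]
step 2: P̄ = F·P·Fᵀ + Q = [143185/1818 -139549/1818 913/101; -139549/1818 146821/1818 -913/101; 913/101 -913/101 5611/202]
step 2: y = z − H·x̄ = [-140/909]
step 2: S = H·P̄·Hᵀ + R = [125093/909]
step 2: K = P̄·Hᵀ·S⁻¹ = [-163255/250186; 148711/250186; -66933/250186]
step 2: x' = x̄ + K·y = [131521/250186, -129281/250186, 365771/250186]
step 2: P' = (I − K·H)·P̄ = [10088765/500372 -11700101/500372 -7497899/500372; -11700101/500372 16080965/500372 6426971/500372; -7497899/500372 6426971/500372 8970425/500372]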